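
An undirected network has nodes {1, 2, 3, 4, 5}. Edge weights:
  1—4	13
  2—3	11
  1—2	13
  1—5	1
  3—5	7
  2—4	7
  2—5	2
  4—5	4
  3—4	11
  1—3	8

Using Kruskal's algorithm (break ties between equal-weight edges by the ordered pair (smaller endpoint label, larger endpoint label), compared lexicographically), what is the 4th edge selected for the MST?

3-5

Kruskal: consider edges lightest-first.
1—5 (1): add. Components now {1,5} {2} {3} {4}
2—5 (2): add. Components now {1,2,5} {3} {4}
4—5 (4): add. Components now {1,2,4,5} {3}
2—4 (7): skip — 2 and 4 already connected.
3—5 (7): add. Components now {1,2,3,4,5}
The 4th edge added is 3—5.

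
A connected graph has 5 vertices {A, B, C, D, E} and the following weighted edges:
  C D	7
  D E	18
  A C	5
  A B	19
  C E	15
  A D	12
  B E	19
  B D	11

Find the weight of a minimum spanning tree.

38

Prim's algorithm from B:
Step 1: cheapest edge leaving the tree is B D (11); add D.
Step 2: cheapest edge leaving the tree is C D (7); add C.
Step 3: cheapest edge leaving the tree is A C (5); add A.
Step 4: cheapest edge leaving the tree is C E (15); add E.
MST edges: B D, C D, A C, C E; total weight 11+7+5+15 = 38.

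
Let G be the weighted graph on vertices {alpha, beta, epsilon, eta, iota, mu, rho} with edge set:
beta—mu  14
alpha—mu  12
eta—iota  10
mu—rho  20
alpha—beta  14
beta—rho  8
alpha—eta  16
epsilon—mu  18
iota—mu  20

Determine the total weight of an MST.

78

Kruskal: consider edges lightest-first.
beta—rho (8): add. Components now {alpha} {mu} {iota} {beta,rho} {eta} {epsilon}
eta—iota (10): add. Components now {alpha} {mu} {eta,iota} {beta,rho} {epsilon}
alpha—mu (12): add. Components now {alpha,mu} {eta,iota} {beta,rho} {epsilon}
alpha—beta (14): add. Components now {alpha,beta,mu,rho} {eta,iota} {epsilon}
beta—mu (14): skip — mu and beta already connected.
alpha—eta (16): add. Components now {alpha,beta,eta,iota,mu,rho} {epsilon}
epsilon—mu (18): add. Components now {alpha,beta,epsilon,eta,iota,mu,rho}
MST edges: beta—rho, eta—iota, alpha—mu, alpha—beta, alpha—eta, epsilon—mu; total weight 8+10+12+14+16+18 = 78.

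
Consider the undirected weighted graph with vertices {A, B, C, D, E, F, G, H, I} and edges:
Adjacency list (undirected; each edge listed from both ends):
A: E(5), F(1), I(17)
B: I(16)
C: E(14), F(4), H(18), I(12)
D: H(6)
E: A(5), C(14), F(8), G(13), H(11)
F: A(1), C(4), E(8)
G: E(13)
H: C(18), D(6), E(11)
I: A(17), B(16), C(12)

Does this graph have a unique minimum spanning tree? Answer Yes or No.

Kruskal's algorithm — process edges by increasing weight (ties by edge label):
A F (1): add — endpoints in different components.
C F (4): add — endpoints in different components.
A E (5): add — endpoints in different components.
D H (6): add — endpoints in different components.
E F (8): skip — E and F already connected.
E H (11): add — endpoints in different components.
C I (12): add — endpoints in different components.
E G (13): add — endpoints in different components.
C E (14): skip — C and E already connected.
B I (16): add — endpoints in different components.
Every non-tree edge has weight strictly greater than the heaviest edge on the tree path between its endpoints, so the MST is unique.

Yes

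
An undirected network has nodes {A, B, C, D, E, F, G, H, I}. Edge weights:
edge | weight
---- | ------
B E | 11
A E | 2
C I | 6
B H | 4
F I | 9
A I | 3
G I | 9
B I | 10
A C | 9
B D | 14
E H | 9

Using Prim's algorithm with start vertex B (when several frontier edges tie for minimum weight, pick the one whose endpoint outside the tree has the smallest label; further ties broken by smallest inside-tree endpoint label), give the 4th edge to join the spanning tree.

A-I

Prim's algorithm from B:
Step 1: cheapest edge leaving the tree is B H (4); add H.
Step 2: cheapest edge leaving the tree is E H (9); add E.
Step 3: cheapest edge leaving the tree is A E (2); add A.
Step 4: cheapest edge leaving the tree is A I (3); add I.
Step 5: cheapest edge leaving the tree is C I (6); add C.
Step 6: cheapest edge leaving the tree is F I (9); add F.
Step 7: cheapest edge leaving the tree is G I (9); add G.
Step 8: cheapest edge leaving the tree is B D (14); add D.
The 4th edge added is A I.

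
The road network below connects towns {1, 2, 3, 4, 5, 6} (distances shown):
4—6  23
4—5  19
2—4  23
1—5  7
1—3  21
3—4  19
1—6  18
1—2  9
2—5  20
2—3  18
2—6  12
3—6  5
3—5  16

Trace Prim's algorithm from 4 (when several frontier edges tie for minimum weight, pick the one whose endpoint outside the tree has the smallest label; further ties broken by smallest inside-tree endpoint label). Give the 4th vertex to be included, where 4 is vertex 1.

Grow the tree from 4 using Prim:
Step 1: frontier [3—4 19, 4—5 19, 2—4 23, 4—6 23] → take 3—4 (19); add 3.
Step 2: frontier [3—6 5, 3—5 16, 2—3 18, 1—3 21, 4—5 19, 2—4 23, 4—6 23] → take 3—6 (5); add 6.
Step 3: frontier [3—5 16, 2—3 18, 1—3 21, 4—5 19, 2—4 23, 2—6 12, 1—6 18] → take 2—6 (12); add 2.
Step 4: frontier [1—2 9, 2—5 20, 3—5 16, 1—3 21, 4—5 19, 1—6 18] → take 1—2 (9); add 1.
Step 5: frontier [1—5 7, 2—5 20, 3—5 16, 4—5 19] → take 1—5 (7); add 5.
Vertex order: 4, 3, 6, 2, 1, 5. The 4th vertex is 2.

2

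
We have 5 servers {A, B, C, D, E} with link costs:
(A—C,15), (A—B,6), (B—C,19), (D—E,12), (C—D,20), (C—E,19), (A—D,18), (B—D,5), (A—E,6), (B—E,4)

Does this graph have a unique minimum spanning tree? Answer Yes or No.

Kruskal's algorithm — process edges by increasing weight (ties by edge label):
B—E (4): add. Components now {A} {B,E} {C} {D}
B—D (5): add. Components now {A} {B,D,E} {C}
A—B (6): add. Components now {A,B,D,E} {C}
A—E (6): skip — A and E already connected.
D—E (12): skip — D and E already connected.
A—C (15): add. Components now {A,B,C,D,E}
Non-tree edge A—E has weight 6, equal to the heaviest edge on its tree cycle — swapping gives another MST of the same weight. Not unique.

No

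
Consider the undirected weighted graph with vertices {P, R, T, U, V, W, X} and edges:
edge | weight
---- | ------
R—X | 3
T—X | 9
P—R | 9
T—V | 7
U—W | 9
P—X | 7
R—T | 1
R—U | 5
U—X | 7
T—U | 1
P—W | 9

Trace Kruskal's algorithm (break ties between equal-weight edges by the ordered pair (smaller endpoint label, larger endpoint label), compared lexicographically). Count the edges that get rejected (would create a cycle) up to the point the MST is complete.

3

Kruskal: consider edges lightest-first.
R—T (1): add — endpoints in different components.
T—U (1): add — endpoints in different components.
R—X (3): add — endpoints in different components.
R—U (5): skip — R and U already connected.
P—X (7): add — endpoints in different components.
T—V (7): add — endpoints in different components.
U—X (7): skip — U and X already connected.
P—R (9): skip — R and P already connected.
P—W (9): add — endpoints in different components.
Edges rejected before the tree was complete: 3.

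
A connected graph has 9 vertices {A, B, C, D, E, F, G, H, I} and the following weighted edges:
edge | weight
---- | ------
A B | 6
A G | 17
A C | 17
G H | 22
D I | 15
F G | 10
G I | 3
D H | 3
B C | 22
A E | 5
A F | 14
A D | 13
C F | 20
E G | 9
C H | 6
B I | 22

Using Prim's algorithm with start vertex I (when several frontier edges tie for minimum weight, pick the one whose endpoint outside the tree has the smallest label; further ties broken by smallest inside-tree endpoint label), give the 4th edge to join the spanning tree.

Prim's algorithm from I:
Step 1: cheapest edge leaving the tree is G I (3); add G.
Step 2: cheapest edge leaving the tree is E G (9); add E.
Step 3: cheapest edge leaving the tree is A E (5); add A.
Step 4: cheapest edge leaving the tree is A B (6); add B.
Step 5: cheapest edge leaving the tree is F G (10); add F.
Step 6: cheapest edge leaving the tree is A D (13); add D.
Step 7: cheapest edge leaving the tree is D H (3); add H.
Step 8: cheapest edge leaving the tree is C H (6); add C.
The 4th edge added is A B.

A-B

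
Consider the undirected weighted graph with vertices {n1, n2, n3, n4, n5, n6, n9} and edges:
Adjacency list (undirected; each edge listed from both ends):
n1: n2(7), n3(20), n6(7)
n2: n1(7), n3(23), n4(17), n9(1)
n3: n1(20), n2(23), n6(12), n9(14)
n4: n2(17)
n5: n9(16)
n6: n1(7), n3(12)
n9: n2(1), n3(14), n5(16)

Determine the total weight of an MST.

Kruskal: consider edges lightest-first.
n2–n9 (1): add — endpoints in different components.
n1–n2 (7): add — endpoints in different components.
n1–n6 (7): add — endpoints in different components.
n3–n6 (12): add — endpoints in different components.
n3–n9 (14): skip — n9 and n3 already connected.
n5–n9 (16): add — endpoints in different components.
n2–n4 (17): add — endpoints in different components.
MST edges: n2–n9, n1–n2, n1–n6, n3–n6, n5–n9, n2–n4; total weight 1+7+7+12+16+17 = 60.

60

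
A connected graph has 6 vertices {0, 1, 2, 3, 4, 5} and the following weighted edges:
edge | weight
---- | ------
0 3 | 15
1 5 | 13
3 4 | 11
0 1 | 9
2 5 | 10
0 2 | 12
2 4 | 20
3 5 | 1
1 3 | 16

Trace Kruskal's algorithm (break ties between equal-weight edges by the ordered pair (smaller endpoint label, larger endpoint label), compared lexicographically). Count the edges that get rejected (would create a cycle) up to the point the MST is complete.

Kruskal's algorithm — process edges by increasing weight (ties by edge label):
3 5 (1): add. Components now {0} {1} {2} {3,5} {4}
0 1 (9): add. Components now {0,1} {2} {3,5} {4}
2 5 (10): add. Components now {0,1} {2,3,5} {4}
3 4 (11): add. Components now {0,1} {2,3,4,5}
0 2 (12): add. Components now {0,1,2,3,4,5}
Edges rejected before the tree was complete: 0.

0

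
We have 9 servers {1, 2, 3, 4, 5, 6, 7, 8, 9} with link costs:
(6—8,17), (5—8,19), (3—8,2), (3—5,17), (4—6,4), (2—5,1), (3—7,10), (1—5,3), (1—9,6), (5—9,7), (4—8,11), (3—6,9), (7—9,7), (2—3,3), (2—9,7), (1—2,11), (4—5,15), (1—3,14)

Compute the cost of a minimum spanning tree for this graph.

35

Prim, starting at 3.
Step 1: cheapest edge leaving the tree is 3—8 (2); add 8.
Step 2: cheapest edge leaving the tree is 2—3 (3); add 2.
Step 3: cheapest edge leaving the tree is 2—5 (1); add 5.
Step 4: cheapest edge leaving the tree is 1—5 (3); add 1.
Step 5: cheapest edge leaving the tree is 1—9 (6); add 9.
Step 6: cheapest edge leaving the tree is 7—9 (7); add 7.
Step 7: cheapest edge leaving the tree is 3—6 (9); add 6.
Step 8: cheapest edge leaving the tree is 4—6 (4); add 4.
MST edges: 3—8, 2—3, 2—5, 1—5, 1—9, 7—9, 3—6, 4—6; total weight 2+3+1+3+6+7+9+4 = 35.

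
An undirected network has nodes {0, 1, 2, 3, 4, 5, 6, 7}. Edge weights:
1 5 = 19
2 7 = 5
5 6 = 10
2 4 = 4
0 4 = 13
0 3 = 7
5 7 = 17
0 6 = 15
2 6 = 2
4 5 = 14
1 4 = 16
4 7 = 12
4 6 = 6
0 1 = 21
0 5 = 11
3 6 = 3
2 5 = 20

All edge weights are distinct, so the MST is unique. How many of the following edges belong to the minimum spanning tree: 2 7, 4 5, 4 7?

Kruskal: consider edges lightest-first.
2 6 (2): add — endpoints in different components.
3 6 (3): add — endpoints in different components.
2 4 (4): add — endpoints in different components.
2 7 (5): add — endpoints in different components.
4 6 (6): skip — 4 and 6 already connected.
0 3 (7): add — endpoints in different components.
5 6 (10): add — endpoints in different components.
0 5 (11): skip — 0 and 5 already connected.
4 7 (12): skip — 4 and 7 already connected.
0 4 (13): skip — 0 and 4 already connected.
4 5 (14): skip — 4 and 5 already connected.
0 6 (15): skip — 0 and 6 already connected.
1 4 (16): add — endpoints in different components.
MST edge set: {2 6, 3 6, 2 4, 2 7, 0 3, 5 6, 1 4}.
Of the listed edges, {2 7} are in the MST → 1.

1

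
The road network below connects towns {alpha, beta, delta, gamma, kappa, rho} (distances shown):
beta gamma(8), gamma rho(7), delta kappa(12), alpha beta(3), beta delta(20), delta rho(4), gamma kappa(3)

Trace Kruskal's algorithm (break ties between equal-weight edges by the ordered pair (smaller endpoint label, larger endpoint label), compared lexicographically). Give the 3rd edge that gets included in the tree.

Kruskal's algorithm — process edges by increasing weight (ties by edge label):
alpha beta (3): add. Components now {alpha,beta} {kappa} {rho} {gamma} {delta}
gamma kappa (3): add. Components now {alpha,beta} {gamma,kappa} {rho} {delta}
delta rho (4): add. Components now {alpha,beta} {gamma,kappa} {delta,rho}
gamma rho (7): add. Components now {alpha,beta} {delta,gamma,kappa,rho}
beta gamma (8): add. Components now {alpha,beta,delta,gamma,kappa,rho}
The 3rd edge added is delta rho.

delta-rho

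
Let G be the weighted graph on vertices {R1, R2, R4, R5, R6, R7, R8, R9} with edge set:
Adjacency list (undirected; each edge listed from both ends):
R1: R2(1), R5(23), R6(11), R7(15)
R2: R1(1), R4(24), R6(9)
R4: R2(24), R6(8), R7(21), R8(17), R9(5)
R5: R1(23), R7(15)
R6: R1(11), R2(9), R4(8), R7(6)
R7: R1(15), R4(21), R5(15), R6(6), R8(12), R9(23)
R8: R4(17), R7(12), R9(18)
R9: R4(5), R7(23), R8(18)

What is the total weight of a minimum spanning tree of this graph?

56

Grow the tree from R1 using Prim:
Step 1: cheapest edge leaving the tree is R1–R2 (1); add R2.
Step 2: cheapest edge leaving the tree is R2–R6 (9); add R6.
Step 3: cheapest edge leaving the tree is R6–R7 (6); add R7.
Step 4: cheapest edge leaving the tree is R4–R6 (8); add R4.
Step 5: cheapest edge leaving the tree is R4–R9 (5); add R9.
Step 6: cheapest edge leaving the tree is R7–R8 (12); add R8.
Step 7: cheapest edge leaving the tree is R5–R7 (15); add R5.
MST edges: R1–R2, R2–R6, R6–R7, R4–R6, R4–R9, R7–R8, R5–R7; total weight 1+9+6+8+5+12+15 = 56.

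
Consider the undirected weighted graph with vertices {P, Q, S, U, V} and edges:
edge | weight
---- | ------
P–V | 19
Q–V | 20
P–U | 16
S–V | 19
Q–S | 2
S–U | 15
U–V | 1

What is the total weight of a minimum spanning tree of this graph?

34

Sort edges by weight, then run Kruskal:
U–V (1): add — endpoints in different components.
Q–S (2): add — endpoints in different components.
S–U (15): add — endpoints in different components.
P–U (16): add — endpoints in different components.
MST edges: U–V, Q–S, S–U, P–U; total weight 1+2+15+16 = 34.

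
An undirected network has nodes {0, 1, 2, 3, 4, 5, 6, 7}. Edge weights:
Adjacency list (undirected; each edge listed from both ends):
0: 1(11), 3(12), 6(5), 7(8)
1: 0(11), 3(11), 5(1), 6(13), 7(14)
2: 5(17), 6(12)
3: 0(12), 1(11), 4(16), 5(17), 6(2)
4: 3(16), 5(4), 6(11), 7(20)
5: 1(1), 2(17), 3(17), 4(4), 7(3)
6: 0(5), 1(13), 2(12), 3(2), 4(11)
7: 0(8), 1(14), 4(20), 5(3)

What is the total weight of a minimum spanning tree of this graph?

35

Prim's algorithm from 0:
Step 1: cheapest edge leaving the tree is 0—6 (5); add 6.
Step 2: cheapest edge leaving the tree is 3—6 (2); add 3.
Step 3: cheapest edge leaving the tree is 0—7 (8); add 7.
Step 4: cheapest edge leaving the tree is 5—7 (3); add 5.
Step 5: cheapest edge leaving the tree is 1—5 (1); add 1.
Step 6: cheapest edge leaving the tree is 4—5 (4); add 4.
Step 7: cheapest edge leaving the tree is 2—6 (12); add 2.
MST edges: 0—6, 3—6, 0—7, 5—7, 1—5, 4—5, 2—6; total weight 5+2+8+3+1+4+12 = 35.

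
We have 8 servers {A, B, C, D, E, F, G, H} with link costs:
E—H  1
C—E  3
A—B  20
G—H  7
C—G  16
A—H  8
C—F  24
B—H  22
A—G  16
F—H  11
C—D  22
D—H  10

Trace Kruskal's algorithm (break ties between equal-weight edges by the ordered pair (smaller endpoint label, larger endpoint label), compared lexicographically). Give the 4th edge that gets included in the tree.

A-H

Sort edges by weight, then run Kruskal:
E—H (1): add — endpoints in different components.
C—E (3): add — endpoints in different components.
G—H (7): add — endpoints in different components.
A—H (8): add — endpoints in different components.
D—H (10): add — endpoints in different components.
F—H (11): add — endpoints in different components.
A—G (16): skip — A and G already connected.
C—G (16): skip — C and G already connected.
A—B (20): add — endpoints in different components.
The 4th edge added is A—H.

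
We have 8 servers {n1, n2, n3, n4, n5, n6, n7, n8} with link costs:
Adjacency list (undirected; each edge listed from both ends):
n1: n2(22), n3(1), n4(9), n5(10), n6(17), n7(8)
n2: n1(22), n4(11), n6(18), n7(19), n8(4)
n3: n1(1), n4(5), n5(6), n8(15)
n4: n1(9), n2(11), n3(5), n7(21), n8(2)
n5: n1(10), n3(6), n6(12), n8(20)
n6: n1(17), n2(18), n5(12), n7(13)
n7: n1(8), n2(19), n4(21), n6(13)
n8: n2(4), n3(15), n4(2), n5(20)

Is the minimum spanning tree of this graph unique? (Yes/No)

Yes

Kruskal: consider edges lightest-first.
n1-n3 (1): add — endpoints in different components.
n4-n8 (2): add — endpoints in different components.
n2-n8 (4): add — endpoints in different components.
n3-n4 (5): add — endpoints in different components.
n3-n5 (6): add — endpoints in different components.
n1-n7 (8): add — endpoints in different components.
n1-n4 (9): skip — n4 and n1 already connected.
n1-n5 (10): skip — n5 and n1 already connected.
n2-n4 (11): skip — n4 and n2 already connected.
n5-n6 (12): add — endpoints in different components.
Every non-tree edge has weight strictly greater than the heaviest edge on the tree path between its endpoints, so the MST is unique.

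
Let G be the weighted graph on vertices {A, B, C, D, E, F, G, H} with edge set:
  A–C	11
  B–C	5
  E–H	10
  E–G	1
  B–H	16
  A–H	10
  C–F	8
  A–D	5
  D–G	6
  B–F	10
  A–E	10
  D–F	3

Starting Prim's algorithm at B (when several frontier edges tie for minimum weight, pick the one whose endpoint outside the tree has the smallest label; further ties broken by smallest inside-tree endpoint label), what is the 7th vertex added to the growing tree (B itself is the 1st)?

Grow the tree from B using Prim:
Step 1: cheapest edge leaving the tree is B–C (5); add C.
Step 2: cheapest edge leaving the tree is C–F (8); add F.
Step 3: cheapest edge leaving the tree is D–F (3); add D.
Step 4: cheapest edge leaving the tree is A–D (5); add A.
Step 5: cheapest edge leaving the tree is D–G (6); add G.
Step 6: cheapest edge leaving the tree is E–G (1); add E.
Step 7: cheapest edge leaving the tree is A–H (10); add H.
Vertex order: B, C, F, D, A, G, E, H. The 7th vertex is E.

E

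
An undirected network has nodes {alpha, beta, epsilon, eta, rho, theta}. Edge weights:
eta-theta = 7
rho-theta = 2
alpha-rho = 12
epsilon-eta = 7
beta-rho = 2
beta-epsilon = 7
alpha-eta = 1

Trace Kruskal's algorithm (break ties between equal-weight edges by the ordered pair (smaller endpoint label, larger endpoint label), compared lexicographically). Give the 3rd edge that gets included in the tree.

Sort edges by weight, then run Kruskal:
alpha-eta (1): add — endpoints in different components.
beta-rho (2): add — endpoints in different components.
rho-theta (2): add — endpoints in different components.
beta-epsilon (7): add — endpoints in different components.
epsilon-eta (7): add — endpoints in different components.
The 3rd edge added is rho-theta.

rho-theta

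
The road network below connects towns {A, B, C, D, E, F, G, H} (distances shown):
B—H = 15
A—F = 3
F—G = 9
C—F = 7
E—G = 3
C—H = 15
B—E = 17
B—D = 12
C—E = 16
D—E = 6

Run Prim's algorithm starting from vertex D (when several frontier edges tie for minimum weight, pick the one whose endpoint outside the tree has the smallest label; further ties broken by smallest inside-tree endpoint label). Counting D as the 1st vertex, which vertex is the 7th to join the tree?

Prim, starting at D.
Step 1: frontier [D—E 6, B—D 12] → take D—E (6); add E.
Step 2: frontier [B—D 12, E—G 3, C—E 16, B—E 17] → take E—G (3); add G.
Step 3: frontier [B—D 12, C—E 16, B—E 17, F—G 9] → take F—G (9); add F.
Step 4: frontier [B—D 12, C—E 16, B—E 17, A—F 3, C—F 7] → take A—F (3); add A.
Step 5: frontier [B—D 12, C—E 16, B—E 17, C—F 7] → take C—F (7); add C.
Step 6: frontier [C—H 15, B—D 12, B—E 17] → take B—D (12); add B.
Step 7: frontier [B—H 15, C—H 15] → take B—H (15); add H.
Vertex order: D, E, G, F, A, C, B, H. The 7th vertex is B.

B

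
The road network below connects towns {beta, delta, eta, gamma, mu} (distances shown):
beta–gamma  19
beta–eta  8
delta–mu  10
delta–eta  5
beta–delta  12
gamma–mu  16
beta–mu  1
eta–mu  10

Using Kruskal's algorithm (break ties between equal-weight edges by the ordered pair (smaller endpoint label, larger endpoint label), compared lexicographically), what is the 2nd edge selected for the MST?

Kruskal: consider edges lightest-first.
beta–mu (1): add. Components now {gamma} {beta,mu} {delta} {eta}
delta–eta (5): add. Components now {gamma} {beta,mu} {delta,eta}
beta–eta (8): add. Components now {gamma} {beta,delta,eta,mu}
delta–mu (10): skip — mu and delta already connected.
eta–mu (10): skip — mu and eta already connected.
beta–delta (12): skip — delta and beta already connected.
gamma–mu (16): add. Components now {beta,delta,eta,gamma,mu}
The 2nd edge added is delta–eta.

delta-eta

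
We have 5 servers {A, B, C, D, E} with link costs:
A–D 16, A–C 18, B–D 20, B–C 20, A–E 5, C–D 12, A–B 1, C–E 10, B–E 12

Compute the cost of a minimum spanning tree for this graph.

28

Kruskal: consider edges lightest-first.
A–B (1): add. Components now {A,B} {C} {D} {E}
A–E (5): add. Components now {A,B,E} {C} {D}
C–E (10): add. Components now {A,B,C,E} {D}
B–E (12): skip — B and E already connected.
C–D (12): add. Components now {A,B,C,D,E}
MST edges: A–B, A–E, C–E, C–D; total weight 1+5+10+12 = 28.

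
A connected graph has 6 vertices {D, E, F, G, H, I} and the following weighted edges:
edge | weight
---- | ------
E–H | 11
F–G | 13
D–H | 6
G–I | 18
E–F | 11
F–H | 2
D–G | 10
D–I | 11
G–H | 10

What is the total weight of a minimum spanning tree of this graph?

40

Kruskal's algorithm — process edges by increasing weight (ties by edge label):
F–H (2): add. Components now {D} {E} {F,H} {G} {I}
D–H (6): add. Components now {D,F,H} {E} {G} {I}
D–G (10): add. Components now {D,F,G,H} {E} {I}
G–H (10): skip — G and H already connected.
D–I (11): add. Components now {D,F,G,H,I} {E}
E–F (11): add. Components now {D,E,F,G,H,I}
MST edges: F–H, D–H, D–G, D–I, E–F; total weight 2+6+10+11+11 = 40.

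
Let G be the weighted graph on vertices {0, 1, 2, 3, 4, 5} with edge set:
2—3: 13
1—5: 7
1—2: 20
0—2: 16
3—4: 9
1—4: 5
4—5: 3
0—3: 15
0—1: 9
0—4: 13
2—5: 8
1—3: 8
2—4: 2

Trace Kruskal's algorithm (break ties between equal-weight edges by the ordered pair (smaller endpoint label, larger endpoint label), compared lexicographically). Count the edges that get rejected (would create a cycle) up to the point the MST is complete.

Kruskal's algorithm — process edges by increasing weight (ties by edge label):
2—4 (2): add. Components now {0} {1} {2,4} {3} {5}
4—5 (3): add. Components now {0} {1} {2,4,5} {3}
1—4 (5): add. Components now {0} {1,2,4,5} {3}
1—5 (7): skip — 1 and 5 already connected.
1—3 (8): add. Components now {0} {1,2,3,4,5}
2—5 (8): skip — 2 and 5 already connected.
0—1 (9): add. Components now {0,1,2,3,4,5}
Edges rejected before the tree was complete: 2.

2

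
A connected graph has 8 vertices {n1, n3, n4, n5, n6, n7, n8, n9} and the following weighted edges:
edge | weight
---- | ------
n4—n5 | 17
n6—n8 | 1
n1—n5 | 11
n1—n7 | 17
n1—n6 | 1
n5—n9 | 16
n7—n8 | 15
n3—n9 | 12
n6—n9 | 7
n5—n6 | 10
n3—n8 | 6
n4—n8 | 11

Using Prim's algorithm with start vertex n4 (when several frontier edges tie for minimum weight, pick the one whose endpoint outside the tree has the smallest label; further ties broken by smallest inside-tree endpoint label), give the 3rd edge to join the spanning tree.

Grow the tree from n4 using Prim:
Step 1: cheapest edge leaving the tree is n4—n8 (11); add n8.
Step 2: cheapest edge leaving the tree is n6—n8 (1); add n6.
Step 3: cheapest edge leaving the tree is n1—n6 (1); add n1.
Step 4: cheapest edge leaving the tree is n3—n8 (6); add n3.
Step 5: cheapest edge leaving the tree is n6—n9 (7); add n9.
Step 6: cheapest edge leaving the tree is n5—n6 (10); add n5.
Step 7: cheapest edge leaving the tree is n7—n8 (15); add n7.
The 3rd edge added is n1—n6.

n1-n6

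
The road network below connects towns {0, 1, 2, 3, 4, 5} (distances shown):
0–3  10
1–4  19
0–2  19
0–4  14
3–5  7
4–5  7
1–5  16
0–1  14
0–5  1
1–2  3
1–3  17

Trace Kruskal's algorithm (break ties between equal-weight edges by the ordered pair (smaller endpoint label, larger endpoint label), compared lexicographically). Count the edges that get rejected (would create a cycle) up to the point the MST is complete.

Sort edges by weight, then run Kruskal:
0–5 (1): add — endpoints in different components.
1–2 (3): add — endpoints in different components.
3–5 (7): add — endpoints in different components.
4–5 (7): add — endpoints in different components.
0–3 (10): skip — 0 and 3 already connected.
0–1 (14): add — endpoints in different components.
Edges rejected before the tree was complete: 1.

1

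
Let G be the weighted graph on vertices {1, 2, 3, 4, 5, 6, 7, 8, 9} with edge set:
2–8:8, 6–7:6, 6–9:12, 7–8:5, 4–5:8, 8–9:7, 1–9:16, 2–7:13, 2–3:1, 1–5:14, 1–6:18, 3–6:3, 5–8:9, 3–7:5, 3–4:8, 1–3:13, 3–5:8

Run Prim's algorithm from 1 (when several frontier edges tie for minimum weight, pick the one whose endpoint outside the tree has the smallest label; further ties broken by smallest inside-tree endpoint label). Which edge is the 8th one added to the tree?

Prim's algorithm from 1:
Step 1: cheapest edge leaving the tree is 1–3 (13); add 3.
Step 2: cheapest edge leaving the tree is 2–3 (1); add 2.
Step 3: cheapest edge leaving the tree is 3–6 (3); add 6.
Step 4: cheapest edge leaving the tree is 3–7 (5); add 7.
Step 5: cheapest edge leaving the tree is 7–8 (5); add 8.
Step 6: cheapest edge leaving the tree is 8–9 (7); add 9.
Step 7: cheapest edge leaving the tree is 3–4 (8); add 4.
Step 8: cheapest edge leaving the tree is 3–5 (8); add 5.
The 8th edge added is 3–5.

3-5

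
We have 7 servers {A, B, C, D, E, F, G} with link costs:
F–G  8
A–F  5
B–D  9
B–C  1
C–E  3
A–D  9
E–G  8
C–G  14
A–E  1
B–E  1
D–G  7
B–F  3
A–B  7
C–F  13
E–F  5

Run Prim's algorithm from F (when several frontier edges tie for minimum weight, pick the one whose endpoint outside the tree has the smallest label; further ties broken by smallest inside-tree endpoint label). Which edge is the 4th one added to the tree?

Prim's algorithm from F:
Step 1: cheapest edge leaving the tree is B–F (3); add B.
Step 2: cheapest edge leaving the tree is B–C (1); add C.
Step 3: cheapest edge leaving the tree is B–E (1); add E.
Step 4: cheapest edge leaving the tree is A–E (1); add A.
Step 5: cheapest edge leaving the tree is E–G (8); add G.
Step 6: cheapest edge leaving the tree is D–G (7); add D.
The 4th edge added is A–E.

A-E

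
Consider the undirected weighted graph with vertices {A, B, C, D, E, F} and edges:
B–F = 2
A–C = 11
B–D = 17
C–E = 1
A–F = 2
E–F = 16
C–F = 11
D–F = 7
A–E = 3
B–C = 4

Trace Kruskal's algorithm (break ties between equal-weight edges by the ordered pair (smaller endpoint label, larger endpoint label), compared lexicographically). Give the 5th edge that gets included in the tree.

Kruskal: consider edges lightest-first.
C–E (1): add — endpoints in different components.
A–F (2): add — endpoints in different components.
B–F (2): add — endpoints in different components.
A–E (3): add — endpoints in different components.
B–C (4): skip — B and C already connected.
D–F (7): add — endpoints in different components.
The 5th edge added is D–F.

D-F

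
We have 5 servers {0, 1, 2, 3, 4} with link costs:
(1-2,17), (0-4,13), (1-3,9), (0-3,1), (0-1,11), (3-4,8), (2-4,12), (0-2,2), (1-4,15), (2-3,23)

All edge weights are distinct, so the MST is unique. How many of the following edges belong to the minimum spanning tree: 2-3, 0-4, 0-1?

Kruskal: consider edges lightest-first.
0-3 (1): add — endpoints in different components.
0-2 (2): add — endpoints in different components.
3-4 (8): add — endpoints in different components.
1-3 (9): add — endpoints in different components.
MST edge set: {0-3, 0-2, 3-4, 1-3}.
Of the listed edges, {} are in the MST → 0.

0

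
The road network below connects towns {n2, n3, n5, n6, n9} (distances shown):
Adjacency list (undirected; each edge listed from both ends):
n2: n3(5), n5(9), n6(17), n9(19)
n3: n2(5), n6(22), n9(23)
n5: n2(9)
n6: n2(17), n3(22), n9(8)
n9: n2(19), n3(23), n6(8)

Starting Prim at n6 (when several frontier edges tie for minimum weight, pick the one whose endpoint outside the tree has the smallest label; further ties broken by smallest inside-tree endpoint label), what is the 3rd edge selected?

Prim's algorithm from n6:
Step 1: frontier [n6 n9 8, n2 n6 17, n3 n6 22] → take n6 n9 (8); add n9.
Step 2: frontier [n2 n6 17, n3 n6 22, n2 n9 19, n3 n9 23] → take n2 n6 (17); add n2.
Step 3: frontier [n2 n3 5, n2 n5 9, n3 n6 22, n3 n9 23] → take n2 n3 (5); add n3.
Step 4: frontier [n2 n5 9] → take n2 n5 (9); add n5.
The 3rd edge added is n2 n3.

n2-n3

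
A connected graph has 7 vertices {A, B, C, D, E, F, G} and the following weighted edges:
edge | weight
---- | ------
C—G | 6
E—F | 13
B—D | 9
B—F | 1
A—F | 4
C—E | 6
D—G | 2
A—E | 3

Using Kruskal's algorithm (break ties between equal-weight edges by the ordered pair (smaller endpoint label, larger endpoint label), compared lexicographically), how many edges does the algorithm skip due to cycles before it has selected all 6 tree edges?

0

Sort edges by weight, then run Kruskal:
B—F (1): add. Components now {A} {B,F} {C} {D} {E} {G}
D—G (2): add. Components now {A} {B,F} {C} {D,G} {E}
A—E (3): add. Components now {A,E} {B,F} {C} {D,G}
A—F (4): add. Components now {A,B,E,F} {C} {D,G}
C—E (6): add. Components now {A,B,C,E,F} {D,G}
C—G (6): add. Components now {A,B,C,D,E,F,G}
Edges rejected before the tree was complete: 0.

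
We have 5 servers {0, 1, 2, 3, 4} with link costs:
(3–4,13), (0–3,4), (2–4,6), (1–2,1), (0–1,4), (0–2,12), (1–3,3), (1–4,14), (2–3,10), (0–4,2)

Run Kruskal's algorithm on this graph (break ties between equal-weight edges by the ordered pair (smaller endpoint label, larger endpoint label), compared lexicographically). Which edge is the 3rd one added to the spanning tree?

1-3

Kruskal: consider edges lightest-first.
1–2 (1): add — endpoints in different components.
0–4 (2): add — endpoints in different components.
1–3 (3): add — endpoints in different components.
0–1 (4): add — endpoints in different components.
The 3rd edge added is 1–3.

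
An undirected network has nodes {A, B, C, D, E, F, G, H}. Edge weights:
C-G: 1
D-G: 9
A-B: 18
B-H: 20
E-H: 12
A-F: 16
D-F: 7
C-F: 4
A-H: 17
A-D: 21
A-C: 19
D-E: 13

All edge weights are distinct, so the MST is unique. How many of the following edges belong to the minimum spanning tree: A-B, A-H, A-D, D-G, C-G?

2

Kruskal: consider edges lightest-first.
C-G (1): add — endpoints in different components.
C-F (4): add — endpoints in different components.
D-F (7): add — endpoints in different components.
D-G (9): skip — D and G already connected.
E-H (12): add — endpoints in different components.
D-E (13): add — endpoints in different components.
A-F (16): add — endpoints in different components.
A-H (17): skip — A and H already connected.
A-B (18): add — endpoints in different components.
MST edge set: {C-G, C-F, D-F, E-H, D-E, A-F, A-B}.
Of the listed edges, {A-B, C-G} are in the MST → 2.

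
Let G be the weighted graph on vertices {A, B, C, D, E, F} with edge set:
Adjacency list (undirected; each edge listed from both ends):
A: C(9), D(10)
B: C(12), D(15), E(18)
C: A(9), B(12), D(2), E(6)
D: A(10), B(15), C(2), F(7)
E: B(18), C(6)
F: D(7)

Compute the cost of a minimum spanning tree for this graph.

36

Prim's algorithm from B:
Step 1: frontier [B–C 12, B–D 15, B–E 18] → take B–C (12); add C.
Step 2: frontier [B–D 15, B–E 18, C–D 2, C–E 6, A–C 9] → take C–D (2); add D.
Step 3: frontier [B–E 18, C–E 6, A–C 9, D–F 7, A–D 10] → take C–E (6); add E.
Step 4: frontier [A–C 9, D–F 7, A–D 10] → take D–F (7); add F.
Step 5: frontier [A–C 9, A–D 10] → take A–C (9); add A.
MST edges: B–C, C–D, C–E, D–F, A–C; total weight 12+2+6+7+9 = 36.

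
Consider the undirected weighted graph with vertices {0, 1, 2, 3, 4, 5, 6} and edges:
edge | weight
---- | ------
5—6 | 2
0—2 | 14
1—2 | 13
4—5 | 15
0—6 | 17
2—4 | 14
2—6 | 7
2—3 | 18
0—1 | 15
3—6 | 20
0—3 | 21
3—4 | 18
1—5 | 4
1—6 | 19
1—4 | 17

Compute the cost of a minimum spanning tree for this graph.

Kruskal's algorithm — process edges by increasing weight (ties by edge label):
5—6 (2): add. Components now {0} {1} {2} {3} {4} {5,6}
1—5 (4): add. Components now {0} {1,5,6} {2} {3} {4}
2—6 (7): add. Components now {0} {1,2,5,6} {3} {4}
1—2 (13): skip — 1 and 2 already connected.
0—2 (14): add. Components now {0,1,2,5,6} {3} {4}
2—4 (14): add. Components now {0,1,2,4,5,6} {3}
0—1 (15): skip — 0 and 1 already connected.
4—5 (15): skip — 4 and 5 already connected.
0—6 (17): skip — 0 and 6 already connected.
1—4 (17): skip — 1 and 4 already connected.
2—3 (18): add. Components now {0,1,2,3,4,5,6}
MST edges: 5—6, 1—5, 2—6, 0—2, 2—4, 2—3; total weight 2+4+7+14+14+18 = 59.

59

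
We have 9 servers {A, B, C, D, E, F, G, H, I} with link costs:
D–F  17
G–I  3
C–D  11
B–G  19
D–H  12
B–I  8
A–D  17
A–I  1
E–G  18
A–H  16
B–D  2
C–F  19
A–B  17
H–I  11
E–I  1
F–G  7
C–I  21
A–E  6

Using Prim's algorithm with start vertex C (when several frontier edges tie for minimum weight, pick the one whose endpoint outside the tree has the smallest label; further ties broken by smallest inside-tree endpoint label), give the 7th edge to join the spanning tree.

F-G

Grow the tree from C using Prim:
Step 1: cheapest edge leaving the tree is C–D (11); add D.
Step 2: cheapest edge leaving the tree is B–D (2); add B.
Step 3: cheapest edge leaving the tree is B–I (8); add I.
Step 4: cheapest edge leaving the tree is A–I (1); add A.
Step 5: cheapest edge leaving the tree is E–I (1); add E.
Step 6: cheapest edge leaving the tree is G–I (3); add G.
Step 7: cheapest edge leaving the tree is F–G (7); add F.
Step 8: cheapest edge leaving the tree is H–I (11); add H.
The 7th edge added is F–G.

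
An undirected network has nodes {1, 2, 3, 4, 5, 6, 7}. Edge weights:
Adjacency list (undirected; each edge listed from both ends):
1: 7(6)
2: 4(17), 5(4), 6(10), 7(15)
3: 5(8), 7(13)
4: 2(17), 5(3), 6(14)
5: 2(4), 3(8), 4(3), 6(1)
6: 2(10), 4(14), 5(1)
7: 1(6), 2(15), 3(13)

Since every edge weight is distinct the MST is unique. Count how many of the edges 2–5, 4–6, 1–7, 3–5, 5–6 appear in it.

Kruskal: consider edges lightest-first.
5–6 (1): add — endpoints in different components.
4–5 (3): add — endpoints in different components.
2–5 (4): add — endpoints in different components.
1–7 (6): add — endpoints in different components.
3–5 (8): add — endpoints in different components.
2–6 (10): skip — 2 and 6 already connected.
3–7 (13): add — endpoints in different components.
MST edge set: {5–6, 4–5, 2–5, 1–7, 3–5, 3–7}.
Of the listed edges, {2–5, 1–7, 3–5, 5–6} are in the MST → 4.

4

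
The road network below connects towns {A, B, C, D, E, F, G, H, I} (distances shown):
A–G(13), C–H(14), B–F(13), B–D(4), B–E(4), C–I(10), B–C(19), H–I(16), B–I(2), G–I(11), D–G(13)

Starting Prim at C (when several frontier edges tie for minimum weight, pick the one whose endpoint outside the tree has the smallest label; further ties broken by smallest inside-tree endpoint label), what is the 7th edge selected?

B-F

Prim, starting at C.
Step 1: frontier [C–I 10, C–H 14, B–C 19] → take C–I (10); add I.
Step 2: frontier [C–H 14, B–C 19, B–I 2, G–I 11, H–I 16] → take B–I (2); add B.
Step 3: frontier [B–D 4, B–E 4, B–F 13, C–H 14, G–I 11, H–I 16] → take B–D (4); add D.
Step 4: frontier [B–E 4, B–F 13, C–H 14, D–G 13, G–I 11, H–I 16] → take B–E (4); add E.
Step 5: frontier [B–F 13, C–H 14, D–G 13, G–I 11, H–I 16] → take G–I (11); add G.
Step 6: frontier [B–F 13, C–H 14, A–G 13, H–I 16] → take A–G (13); add A.
Step 7: frontier [B–F 13, C–H 14, H–I 16] → take B–F (13); add F.
Step 8: frontier [C–H 14, H–I 16] → take C–H (14); add H.
The 7th edge added is B–F.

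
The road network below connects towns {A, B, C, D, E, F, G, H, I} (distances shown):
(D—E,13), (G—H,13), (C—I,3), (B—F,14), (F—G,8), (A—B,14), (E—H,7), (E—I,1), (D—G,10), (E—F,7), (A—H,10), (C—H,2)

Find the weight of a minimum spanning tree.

55

Kruskal: consider edges lightest-first.
E—I (1): add — endpoints in different components.
C—H (2): add — endpoints in different components.
C—I (3): add — endpoints in different components.
E—F (7): add — endpoints in different components.
E—H (7): skip — E and H already connected.
F—G (8): add — endpoints in different components.
A—H (10): add — endpoints in different components.
D—G (10): add — endpoints in different components.
D—E (13): skip — D and E already connected.
G—H (13): skip — G and H already connected.
A—B (14): add — endpoints in different components.
MST edges: E—I, C—H, C—I, E—F, F—G, A—H, D—G, A—B; total weight 1+2+3+7+8+10+10+14 = 55.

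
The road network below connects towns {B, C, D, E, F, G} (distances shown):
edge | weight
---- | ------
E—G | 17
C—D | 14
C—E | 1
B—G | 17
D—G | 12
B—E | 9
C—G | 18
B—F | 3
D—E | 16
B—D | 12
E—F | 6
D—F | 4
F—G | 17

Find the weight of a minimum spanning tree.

Kruskal's algorithm — process edges by increasing weight (ties by edge label):
C—E (1): add — endpoints in different components.
B—F (3): add — endpoints in different components.
D—F (4): add — endpoints in different components.
E—F (6): add — endpoints in different components.
B—E (9): skip — B and E already connected.
B—D (12): skip — B and D already connected.
D—G (12): add — endpoints in different components.
MST edges: C—E, B—F, D—F, E—F, D—G; total weight 1+3+4+6+12 = 26.

26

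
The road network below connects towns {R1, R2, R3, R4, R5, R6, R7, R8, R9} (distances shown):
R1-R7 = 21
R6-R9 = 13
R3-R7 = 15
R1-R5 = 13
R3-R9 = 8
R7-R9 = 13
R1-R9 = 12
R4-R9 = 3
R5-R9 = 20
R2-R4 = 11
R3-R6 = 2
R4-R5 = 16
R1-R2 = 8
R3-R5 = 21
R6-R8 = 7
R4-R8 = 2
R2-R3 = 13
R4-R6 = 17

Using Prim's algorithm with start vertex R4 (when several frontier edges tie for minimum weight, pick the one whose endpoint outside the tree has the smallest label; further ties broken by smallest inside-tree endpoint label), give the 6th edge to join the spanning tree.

R1-R2

Prim, starting at R4.
Step 1: cheapest edge leaving the tree is R4-R8 (2); add R8.
Step 2: cheapest edge leaving the tree is R4-R9 (3); add R9.
Step 3: cheapest edge leaving the tree is R6-R8 (7); add R6.
Step 4: cheapest edge leaving the tree is R3-R6 (2); add R3.
Step 5: cheapest edge leaving the tree is R2-R4 (11); add R2.
Step 6: cheapest edge leaving the tree is R1-R2 (8); add R1.
Step 7: cheapest edge leaving the tree is R1-R5 (13); add R5.
Step 8: cheapest edge leaving the tree is R7-R9 (13); add R7.
The 6th edge added is R1-R2.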